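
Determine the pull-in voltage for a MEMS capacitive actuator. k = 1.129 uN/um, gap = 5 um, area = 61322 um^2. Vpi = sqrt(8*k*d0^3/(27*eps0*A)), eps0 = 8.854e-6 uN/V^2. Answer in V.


Step 1: Compute numerator: 8 * k * d0^3 = 8 * 1.129 * 5^3 = 1129.0
Step 2: Compute denominator: 27 * eps0 * A = 27 * 8.854e-6 * 61322 = 14.659515
Step 3: Vpi = sqrt(1129.0 / 14.659515)
Vpi = 8.78 V


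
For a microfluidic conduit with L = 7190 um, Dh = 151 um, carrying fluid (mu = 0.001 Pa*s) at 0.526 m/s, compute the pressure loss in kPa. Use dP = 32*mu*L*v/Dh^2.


Step 1: Convert to SI: L = 7190e-6 m, Dh = 151e-6 m
Step 2: dP = 32 * 0.001 * 7190e-6 * 0.526 / (151e-6)^2
Step 3: dP = 5307.75 Pa
Step 4: Convert to kPa: dP = 5.31 kPa


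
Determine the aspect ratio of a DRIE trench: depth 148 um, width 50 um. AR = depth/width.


Step 1: AR = depth / width
Step 2: AR = 148 / 50
AR = 3.0


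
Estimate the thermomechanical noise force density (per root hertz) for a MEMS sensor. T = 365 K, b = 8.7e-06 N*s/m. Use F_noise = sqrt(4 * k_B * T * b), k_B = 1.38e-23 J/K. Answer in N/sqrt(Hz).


Step 1: Compute 4 * k_B * T * b
= 4 * 1.38e-23 * 365 * 8.7e-06
= 1.7529e-25 N^2/Hz
Step 2: F_noise = sqrt(1.7529e-25)
F_noise = 4.19e-13 N/sqrt(Hz)


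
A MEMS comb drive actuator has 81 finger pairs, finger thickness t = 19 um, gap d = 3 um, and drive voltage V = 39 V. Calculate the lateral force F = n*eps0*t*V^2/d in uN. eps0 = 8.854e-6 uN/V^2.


Step 1: Parameters: n=81, eps0=8.854e-6 uN/V^2, t=19 um, V=39 V, d=3 um
Step 2: V^2 = 1521
Step 3: F = 81 * 8.854e-6 * 19 * 1521 / 3
F = 6.909 uN


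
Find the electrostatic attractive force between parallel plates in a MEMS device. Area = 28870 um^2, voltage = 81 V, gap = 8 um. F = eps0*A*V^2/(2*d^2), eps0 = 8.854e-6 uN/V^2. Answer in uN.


Step 1: Identify parameters.
eps0 = 8.854e-6 uN/V^2, A = 28870 um^2, V = 81 V, d = 8 um
Step 2: Compute V^2 = 81^2 = 6561
Step 3: Compute d^2 = 8^2 = 64
Step 4: F = 0.5 * 8.854e-6 * 28870 * 6561 / 64
F = 13.102 uN


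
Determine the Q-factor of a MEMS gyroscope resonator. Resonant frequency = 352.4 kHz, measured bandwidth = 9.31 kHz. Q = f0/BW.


Step 1: Q = f0 / bandwidth
Step 2: Q = 352.4 / 9.31
Q = 37.9


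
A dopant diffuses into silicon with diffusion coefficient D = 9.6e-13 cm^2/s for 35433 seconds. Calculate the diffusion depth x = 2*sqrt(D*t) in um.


Step 1: Compute D*t = 9.6e-13 * 35433 = 3.401568e-08 cm^2
Step 2: sqrt(D*t) = 1.84433e-04 cm
Step 3: x = 2 * 1.84433e-04 cm = 3.68866e-04 cm
Step 4: Convert to um (1 cm = 1e4 um): x = 3.689 um


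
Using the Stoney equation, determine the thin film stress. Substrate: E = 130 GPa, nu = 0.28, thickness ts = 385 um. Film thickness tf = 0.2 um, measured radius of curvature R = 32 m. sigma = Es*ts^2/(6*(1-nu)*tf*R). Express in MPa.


Step 1: Compute numerator: Es * ts^2 = 130 * 385^2 = 19269250 (GPa*um^2)
Step 2: Compute denominator (R in um): 6*(1-nu)*tf*R = 6*0.72*0.2*32e6 = 27648000.0 (um^2)
Step 3: sigma (GPa) = 19269250 / 27648000.0 = 6.96949e-01 GPa
Step 4: Convert to MPa (x1000): sigma = 696.9 MPa


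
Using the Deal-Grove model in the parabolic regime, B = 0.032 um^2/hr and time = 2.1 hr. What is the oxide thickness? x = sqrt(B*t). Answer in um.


Step 1: Compute B*t = 0.032 * 2.1 = 0.0672
Step 2: x = sqrt(0.0672)
x = 0.259 um


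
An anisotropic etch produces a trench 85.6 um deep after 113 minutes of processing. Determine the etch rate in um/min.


Step 1: Etch rate = depth / time
Step 2: rate = 85.6 / 113
rate = 0.758 um/min


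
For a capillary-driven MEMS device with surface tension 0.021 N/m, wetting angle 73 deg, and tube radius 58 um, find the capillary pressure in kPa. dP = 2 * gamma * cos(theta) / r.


Step 1: cos(73 deg) = 0.2924
Step 2: Convert r to m: r = 58e-6 m
Step 3: dP = 2 * 0.021 * 0.2924 / 58e-6 = 211.7 Pa
Step 4: Convert Pa to kPa (divide by 1000).
dP = 0.21 kPa


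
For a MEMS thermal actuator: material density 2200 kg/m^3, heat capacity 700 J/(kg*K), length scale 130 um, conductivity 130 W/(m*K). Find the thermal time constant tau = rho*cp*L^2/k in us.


Step 1: Convert L to m: L = 130e-6 m
Step 2: L^2 = (130e-6)^2 = 1.69e-08 m^2
Step 3: tau = 2200 * 700 * 1.69e-08 / 130 = 2.002e-04 s
Step 4: Convert to microseconds (multiply by 1e6).
tau = 200.2 us


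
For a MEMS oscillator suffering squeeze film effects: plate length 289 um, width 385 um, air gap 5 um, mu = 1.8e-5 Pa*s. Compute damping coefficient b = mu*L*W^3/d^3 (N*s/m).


Step 1: Convert to SI.
L = 289e-6 m, W = 385e-6 m, d = 5e-6 m
Step 2: W^3 = (385e-6)^3 = 5.71e-11 m^3
Step 3: d^3 = (5e-6)^3 = 1.25e-16 m^3
Step 4: b = 1.8e-5 * 289e-6 * 5.71e-11 / 1.25e-16
b = 2.37e-03 N*s/m


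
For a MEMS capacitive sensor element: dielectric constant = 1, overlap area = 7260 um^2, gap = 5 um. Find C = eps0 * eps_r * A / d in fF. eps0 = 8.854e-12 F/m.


Step 1: Convert area to m^2: A = 7260e-12 m^2
Step 2: Convert gap to m: d = 5e-6 m
Step 3: C = eps0 * eps_r * A / d
C = 8.854e-12 * 1 * 7260e-12 / 5e-6
Step 4: Convert to fF (multiply by 1e15).
C = 12.86 fF


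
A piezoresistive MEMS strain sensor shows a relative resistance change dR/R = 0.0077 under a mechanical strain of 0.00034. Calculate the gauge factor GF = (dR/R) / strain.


Step 1: Identify values.
dR/R = 0.0077, strain = 0.00034
Step 2: GF = (dR/R) / strain = 0.0077 / 0.00034
GF = 22.6


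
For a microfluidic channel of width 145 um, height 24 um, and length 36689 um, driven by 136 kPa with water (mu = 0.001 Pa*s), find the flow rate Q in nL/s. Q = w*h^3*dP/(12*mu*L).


Step 1: Convert all dimensions to SI (meters).
w = 145e-6 m, h = 24e-6 m, L = 36689e-6 m, dP = 136e3 Pa
Step 2: Q = w * h^3 * dP / (12 * mu * L)
Q = 145e-6 * (24e-6)^3 * 136e3 / (12 * 0.001 * 36689e-6) = 6.191894e-10 m^3/s
Step 3: Convert Q from m^3/s to nL/s (1 m^3 = 1e12 nL, so multiply by 1e12).
Q = 619.189 nL/s


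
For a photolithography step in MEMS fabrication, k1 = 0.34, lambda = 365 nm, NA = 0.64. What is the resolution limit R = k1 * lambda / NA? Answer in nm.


Step 1: Identify values: k1 = 0.34, lambda = 365 nm, NA = 0.64
Step 2: R = k1 * lambda / NA
R = 0.34 * 365 / 0.64
R = 193.9 nm


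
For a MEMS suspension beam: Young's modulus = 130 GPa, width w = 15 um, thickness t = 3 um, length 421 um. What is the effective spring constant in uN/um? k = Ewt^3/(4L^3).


Step 1: Convert E to consistent units (1 GPa = 1000 uN/um^2).
E = 130 GPa = 130000 uN/um^2
Step 2: Compute t^3 = 3^3 = 27
Step 3: Compute L^3 = 421^3 = 74618461
Step 4: k = 130000 * 15 * 27 / (4 * 74618461)
k = 0.1764 uN/um


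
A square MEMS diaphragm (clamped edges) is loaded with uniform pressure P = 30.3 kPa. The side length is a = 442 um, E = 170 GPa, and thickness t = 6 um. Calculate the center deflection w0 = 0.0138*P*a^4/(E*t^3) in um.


Step 1: Convert pressure to compatible units (E is in GPa, so P in GPa).
P = 30.3 kPa = 30.3e-6 GPa
Step 2: Compute numerator: 0.0138 * P * a^4.
a^4 = 442^4 = 38167092496
numerator = 0.0138 * 30.3e-6 * 38167092496 = 1.59592e+04
Step 3: Compute denominator: E * t^3 = 170 * 6^3 = 36720
Step 4: w0 = numerator / denominator = 1.59592e+04 / 36720 = 0.4346 um


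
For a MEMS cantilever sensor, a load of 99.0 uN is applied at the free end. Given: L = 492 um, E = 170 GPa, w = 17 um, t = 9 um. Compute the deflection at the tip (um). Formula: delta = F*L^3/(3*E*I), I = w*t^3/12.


Step 1: Calculate the second moment of area.
I = w * t^3 / 12 = 17 * 9^3 / 12 = 1032.75 um^4
Step 2: Convert E to consistent units (1 GPa = 1000 uN/um^2).
E = 170 GPa = 170000 uN/um^2
Step 3: Calculate tip deflection.
delta = F * L^3 / (3 * E * I)
delta = 99.0 * 492^3 / (3 * 170000 * 1032.75)
delta = 22.3854 um


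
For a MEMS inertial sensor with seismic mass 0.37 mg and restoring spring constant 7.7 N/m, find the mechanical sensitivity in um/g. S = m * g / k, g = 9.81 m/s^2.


Step 1: Convert mass: m = 0.37 mg = 3.70e-07 kg
Step 2: S = m * g / k = 3.70e-07 * 9.81 / 7.7
Step 3: S = 4.71e-07 m/g
Step 4: Convert to um/g: S = 0.471 um/g


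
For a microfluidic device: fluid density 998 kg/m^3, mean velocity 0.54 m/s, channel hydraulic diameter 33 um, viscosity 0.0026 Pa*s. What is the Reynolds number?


Step 1: Convert Dh to meters: Dh = 33e-6 m
Step 2: Re = rho * v * Dh / mu
Re = 998 * 0.54 * 33e-6 / 0.0026
Re = 6.84


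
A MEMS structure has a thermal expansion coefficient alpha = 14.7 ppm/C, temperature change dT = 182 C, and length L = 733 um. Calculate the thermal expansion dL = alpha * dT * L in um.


Step 1: Convert CTE: alpha = 14.7 ppm/C = 14.7e-6 /C
Step 2: dL = 14.7e-6 * 182 * 733
dL = 1.9611 um


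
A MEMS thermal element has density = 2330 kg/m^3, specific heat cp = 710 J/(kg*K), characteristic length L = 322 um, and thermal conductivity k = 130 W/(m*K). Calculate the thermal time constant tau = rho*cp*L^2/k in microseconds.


Step 1: Convert L to m: L = 322e-6 m
Step 2: L^2 = (322e-6)^2 = 1.03684e-07 m^2
Step 3: tau = 2330 * 710 * 1.03684e-07 / 130 = 1.31941878e-03 s
Step 4: Convert to microseconds (multiply by 1e6).
tau = 1319.419 us


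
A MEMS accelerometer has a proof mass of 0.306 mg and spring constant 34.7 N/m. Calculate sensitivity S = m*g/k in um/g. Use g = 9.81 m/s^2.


Step 1: Convert mass: m = 0.306 mg = 3.06e-07 kg
Step 2: S = m * g / k = 3.06e-07 * 9.81 / 34.7
Step 3: S = 8.65e-08 m/g
Step 4: Convert to um/g: S = 0.087 um/g


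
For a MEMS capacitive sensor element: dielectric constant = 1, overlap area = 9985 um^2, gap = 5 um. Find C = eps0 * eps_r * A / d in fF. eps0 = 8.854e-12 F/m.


Step 1: Convert area to m^2: A = 9985e-12 m^2
Step 2: Convert gap to m: d = 5e-6 m
Step 3: C = eps0 * eps_r * A / d
C = 8.854e-12 * 1 * 9985e-12 / 5e-6
Step 4: Convert to fF (multiply by 1e15).
C = 17.68 fF


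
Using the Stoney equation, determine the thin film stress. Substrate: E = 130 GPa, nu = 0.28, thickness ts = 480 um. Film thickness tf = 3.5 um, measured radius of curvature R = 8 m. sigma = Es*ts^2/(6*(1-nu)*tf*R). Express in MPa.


Step 1: Compute numerator: Es * ts^2 = 130 * 480^2 = 29952000 (GPa*um^2)
Step 2: Compute denominator (R in um): 6*(1-nu)*tf*R = 6*0.72*3.5*8e6 = 120960000.0 (um^2)
Step 3: sigma (GPa) = 29952000 / 120960000.0 = 2.47619e-01 GPa
Step 4: Convert to MPa (x1000): sigma = 247.6 MPa


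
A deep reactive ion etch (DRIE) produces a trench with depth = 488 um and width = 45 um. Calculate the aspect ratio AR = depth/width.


Step 1: AR = depth / width
Step 2: AR = 488 / 45
AR = 10.8


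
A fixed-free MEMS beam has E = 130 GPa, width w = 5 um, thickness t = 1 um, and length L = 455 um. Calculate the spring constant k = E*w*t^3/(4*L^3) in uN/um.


Step 1: Convert E to consistent units (1 GPa = 1000 uN/um^2).
E = 130 GPa = 130000 uN/um^2
Step 2: Compute t^3 = 1^3 = 1
Step 3: Compute L^3 = 455^3 = 94196375
Step 4: k = 130000 * 5 * 1 / (4 * 94196375)
k = 0.0017 uN/um


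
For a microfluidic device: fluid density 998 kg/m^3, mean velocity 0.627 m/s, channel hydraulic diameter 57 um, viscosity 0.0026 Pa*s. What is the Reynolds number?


Step 1: Convert Dh to meters: Dh = 57e-6 m
Step 2: Re = rho * v * Dh / mu
Re = 998 * 0.627 * 57e-6 / 0.0026
Re = 13.718


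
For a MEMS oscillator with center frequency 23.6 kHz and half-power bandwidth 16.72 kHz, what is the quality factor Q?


Step 1: Q = f0 / bandwidth
Step 2: Q = 23.6 / 16.72
Q = 1.4


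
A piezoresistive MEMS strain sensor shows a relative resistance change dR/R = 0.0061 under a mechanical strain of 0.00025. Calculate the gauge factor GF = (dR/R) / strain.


Step 1: Identify values.
dR/R = 0.0061, strain = 0.00025
Step 2: GF = (dR/R) / strain = 0.0061 / 0.00025
GF = 24.4


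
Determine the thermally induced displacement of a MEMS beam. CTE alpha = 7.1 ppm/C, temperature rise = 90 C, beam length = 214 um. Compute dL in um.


Step 1: Convert CTE: alpha = 7.1 ppm/C = 7.1e-6 /C
Step 2: dL = 7.1e-6 * 90 * 214
dL = 0.1367 um


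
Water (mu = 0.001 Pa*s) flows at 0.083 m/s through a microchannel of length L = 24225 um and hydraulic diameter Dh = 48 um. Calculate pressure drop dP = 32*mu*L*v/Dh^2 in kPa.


Step 1: Convert to SI: L = 24225e-6 m, Dh = 48e-6 m
Step 2: dP = 32 * 0.001 * 24225e-6 * 0.083 / (48e-6)^2
Step 3: dP = 27926.04 Pa
Step 4: Convert to kPa: dP = 27.93 kPa


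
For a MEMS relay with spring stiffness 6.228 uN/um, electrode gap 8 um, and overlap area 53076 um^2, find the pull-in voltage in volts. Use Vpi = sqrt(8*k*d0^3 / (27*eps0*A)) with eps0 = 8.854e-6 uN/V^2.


Step 1: Compute numerator: 8 * k * d0^3 = 8 * 6.228 * 8^3 = 25509.888
Step 2: Compute denominator: 27 * eps0 * A = 27 * 8.854e-6 * 53076 = 12.688242
Step 3: Vpi = sqrt(25509.888 / 12.688242)
Vpi = 44.84 V


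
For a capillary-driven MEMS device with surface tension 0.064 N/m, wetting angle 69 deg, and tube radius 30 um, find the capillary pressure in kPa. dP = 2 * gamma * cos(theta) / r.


Step 1: cos(69 deg) = 0.3584
Step 2: Convert r to m: r = 30e-6 m
Step 3: dP = 2 * 0.064 * 0.3584 / 30e-6 = 1529.2 Pa
Step 4: Convert Pa to kPa (divide by 1000).
dP = 1.53 kPa


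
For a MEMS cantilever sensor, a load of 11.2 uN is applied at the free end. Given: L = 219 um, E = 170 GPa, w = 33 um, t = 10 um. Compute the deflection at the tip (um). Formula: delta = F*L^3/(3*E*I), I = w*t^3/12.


Step 1: Calculate the second moment of area.
I = w * t^3 / 12 = 33 * 10^3 / 12 = 2750.0 um^4
Step 2: Convert E to consistent units (1 GPa = 1000 uN/um^2).
E = 170 GPa = 170000 uN/um^2
Step 3: Calculate tip deflection.
delta = F * L^3 / (3 * E * I)
delta = 11.2 * 219^3 / (3 * 170000 * 2750.0)
delta = 0.0839 um


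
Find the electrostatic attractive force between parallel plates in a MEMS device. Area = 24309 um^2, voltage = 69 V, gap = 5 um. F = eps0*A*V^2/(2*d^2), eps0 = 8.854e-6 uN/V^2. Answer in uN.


Step 1: Identify parameters.
eps0 = 8.854e-6 uN/V^2, A = 24309 um^2, V = 69 V, d = 5 um
Step 2: Compute V^2 = 69^2 = 4761
Step 3: Compute d^2 = 5^2 = 25
Step 4: F = 0.5 * 8.854e-6 * 24309 * 4761 / 25
F = 20.494 uN


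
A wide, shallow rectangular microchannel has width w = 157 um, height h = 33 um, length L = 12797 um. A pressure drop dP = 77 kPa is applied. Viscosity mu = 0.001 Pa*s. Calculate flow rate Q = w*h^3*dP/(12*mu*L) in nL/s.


Step 1: Convert all dimensions to SI (meters).
w = 157e-6 m, h = 33e-6 m, L = 12797e-6 m, dP = 77e3 Pa
Step 2: Q = w * h^3 * dP / (12 * mu * L)
Q = 157e-6 * (33e-6)^3 * 77e3 / (12 * 0.001 * 12797e-6) = 2.82906406e-09 m^3/s
Step 3: Convert Q from m^3/s to nL/s (1 m^3 = 1e12 nL, so multiply by 1e12).
Q = 2829.064 nL/s


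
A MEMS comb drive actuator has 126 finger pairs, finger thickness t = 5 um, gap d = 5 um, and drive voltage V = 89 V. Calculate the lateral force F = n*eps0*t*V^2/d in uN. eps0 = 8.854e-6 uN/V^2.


Step 1: Parameters: n=126, eps0=8.854e-6 uN/V^2, t=5 um, V=89 V, d=5 um
Step 2: V^2 = 7921
Step 3: F = 126 * 8.854e-6 * 5 * 7921 / 5
F = 8.837 uN


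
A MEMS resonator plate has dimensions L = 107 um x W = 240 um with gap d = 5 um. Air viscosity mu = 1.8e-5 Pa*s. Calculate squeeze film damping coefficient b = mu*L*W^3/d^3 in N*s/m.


Step 1: Convert to SI.
L = 107e-6 m, W = 240e-6 m, d = 5e-6 m
Step 2: W^3 = (240e-6)^3 = 1.38e-11 m^3
Step 3: d^3 = (5e-6)^3 = 1.25e-16 m^3
Step 4: b = 1.8e-5 * 107e-6 * 1.38e-11 / 1.25e-16
b = 2.13e-04 N*s/m


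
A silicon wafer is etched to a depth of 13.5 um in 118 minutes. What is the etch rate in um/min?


Step 1: Etch rate = depth / time
Step 2: rate = 13.5 / 118
rate = 0.114 um/min


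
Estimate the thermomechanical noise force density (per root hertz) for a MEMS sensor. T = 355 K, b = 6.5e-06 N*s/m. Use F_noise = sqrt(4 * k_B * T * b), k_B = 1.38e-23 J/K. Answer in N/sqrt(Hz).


Step 1: Compute 4 * k_B * T * b
= 4 * 1.38e-23 * 355 * 6.5e-06
= 1.2737e-25 N^2/Hz
Step 2: F_noise = sqrt(1.2737e-25)
F_noise = 3.57e-13 N/sqrt(Hz)


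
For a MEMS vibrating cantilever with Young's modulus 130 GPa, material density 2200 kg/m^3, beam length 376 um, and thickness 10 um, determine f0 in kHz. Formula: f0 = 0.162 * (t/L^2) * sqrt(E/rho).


Step 1: Convert units to SI.
t_SI = 10e-6 m, L_SI = 376e-6 m
Step 2: Calculate sqrt(E/rho).
sqrt(130e9 / 2200) = 7687.06 m/s
Step 3: Compute f0.
f0 = 0.162 * 10e-6 / (376e-6)^2 * 7687.06 = 88084.5 Hz = 88.08 kHz


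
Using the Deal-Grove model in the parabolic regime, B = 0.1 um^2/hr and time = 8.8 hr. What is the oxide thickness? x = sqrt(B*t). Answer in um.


Step 1: Compute B*t = 0.1 * 8.8 = 0.88
Step 2: x = sqrt(0.88)
x = 0.938 um


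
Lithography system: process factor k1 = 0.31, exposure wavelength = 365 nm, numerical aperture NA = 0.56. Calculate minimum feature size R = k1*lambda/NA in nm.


Step 1: Identify values: k1 = 0.31, lambda = 365 nm, NA = 0.56
Step 2: R = k1 * lambda / NA
R = 0.31 * 365 / 0.56
R = 202.1 nm


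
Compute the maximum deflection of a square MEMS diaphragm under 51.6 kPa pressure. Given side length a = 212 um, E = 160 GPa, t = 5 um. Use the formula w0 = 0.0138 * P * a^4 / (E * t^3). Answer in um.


Step 1: Convert pressure to compatible units (E is in GPa, so P in GPa).
P = 51.6 kPa = 51.6e-6 GPa
Step 2: Compute numerator: 0.0138 * P * a^4.
a^4 = 212^4 = 2019963136
numerator = 0.0138 * 51.6e-6 * 2019963136 = 1.4384e+03
Step 3: Compute denominator: E * t^3 = 160 * 5^3 = 20000
Step 4: w0 = numerator / denominator = 1.4384e+03 / 20000 = 0.0719 um


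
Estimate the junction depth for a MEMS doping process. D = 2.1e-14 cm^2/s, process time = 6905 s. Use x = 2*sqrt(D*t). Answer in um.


Step 1: Compute D*t = 2.1e-14 * 6905 = 1.45005e-10 cm^2
Step 2: sqrt(D*t) = 1.2042e-05 cm
Step 3: x = 2 * 1.2042e-05 cm = 2.4084e-05 cm
Step 4: Convert to um (1 cm = 1e4 um): x = 0.241 um


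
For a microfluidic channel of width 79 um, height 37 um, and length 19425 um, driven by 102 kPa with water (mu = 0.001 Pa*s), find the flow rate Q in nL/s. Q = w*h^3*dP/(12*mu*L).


Step 1: Convert all dimensions to SI (meters).
w = 79e-6 m, h = 37e-6 m, L = 19425e-6 m, dP = 102e3 Pa
Step 2: Q = w * h^3 * dP / (12 * mu * L)
Q = 79e-6 * (37e-6)^3 * 102e3 / (12 * 0.001 * 19425e-6) = 1.75101619e-09 m^3/s
Step 3: Convert Q from m^3/s to nL/s (1 m^3 = 1e12 nL, so multiply by 1e12).
Q = 1751.016 nL/s


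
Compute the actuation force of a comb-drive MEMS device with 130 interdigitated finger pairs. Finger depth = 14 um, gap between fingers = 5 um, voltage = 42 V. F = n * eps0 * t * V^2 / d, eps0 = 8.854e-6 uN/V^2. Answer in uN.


Step 1: Parameters: n=130, eps0=8.854e-6 uN/V^2, t=14 um, V=42 V, d=5 um
Step 2: V^2 = 1764
Step 3: F = 130 * 8.854e-6 * 14 * 1764 / 5
F = 5.685 uN


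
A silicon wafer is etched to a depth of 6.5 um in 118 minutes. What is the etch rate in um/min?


Step 1: Etch rate = depth / time
Step 2: rate = 6.5 / 118
rate = 0.055 um/min


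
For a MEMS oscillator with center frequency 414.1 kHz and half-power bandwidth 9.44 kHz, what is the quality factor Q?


Step 1: Q = f0 / bandwidth
Step 2: Q = 414.1 / 9.44
Q = 43.9


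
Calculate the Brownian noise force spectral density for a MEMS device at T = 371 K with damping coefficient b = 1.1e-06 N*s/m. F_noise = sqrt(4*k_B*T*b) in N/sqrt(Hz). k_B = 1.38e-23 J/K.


Step 1: Compute 4 * k_B * T * b
= 4 * 1.38e-23 * 371 * 1.1e-06
= 2.2527e-26 N^2/Hz
Step 2: F_noise = sqrt(2.2527e-26)
F_noise = 1.50e-13 N/sqrt(Hz)


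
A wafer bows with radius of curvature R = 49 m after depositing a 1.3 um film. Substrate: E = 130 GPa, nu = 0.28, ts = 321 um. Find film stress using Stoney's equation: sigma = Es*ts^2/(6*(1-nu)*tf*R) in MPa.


Step 1: Compute numerator: Es * ts^2 = 130 * 321^2 = 13395330 (GPa*um^2)
Step 2: Compute denominator (R in um): 6*(1-nu)*tf*R = 6*0.72*1.3*49e6 = 275184000.0 (um^2)
Step 3: sigma (GPa) = 13395330 / 275184000.0 = 4.8678e-02 GPa
Step 4: Convert to MPa (x1000): sigma = 48.7 MPa


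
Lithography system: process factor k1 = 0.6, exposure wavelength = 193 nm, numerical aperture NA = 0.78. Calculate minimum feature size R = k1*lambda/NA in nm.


Step 1: Identify values: k1 = 0.6, lambda = 193 nm, NA = 0.78
Step 2: R = k1 * lambda / NA
R = 0.6 * 193 / 0.78
R = 148.5 nm


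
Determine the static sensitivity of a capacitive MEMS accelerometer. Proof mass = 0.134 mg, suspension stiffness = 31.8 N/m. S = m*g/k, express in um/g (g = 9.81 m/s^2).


Step 1: Convert mass: m = 0.134 mg = 1.34e-07 kg
Step 2: S = m * g / k = 1.34e-07 * 9.81 / 31.8
Step 3: S = 4.13e-08 m/g
Step 4: Convert to um/g: S = 0.041 um/g


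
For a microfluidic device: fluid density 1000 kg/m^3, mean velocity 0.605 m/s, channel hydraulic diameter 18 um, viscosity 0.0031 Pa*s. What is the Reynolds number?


Step 1: Convert Dh to meters: Dh = 18e-6 m
Step 2: Re = rho * v * Dh / mu
Re = 1000 * 0.605 * 18e-6 / 0.0031
Re = 3.513


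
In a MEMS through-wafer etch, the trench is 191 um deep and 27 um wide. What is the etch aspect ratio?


Step 1: AR = depth / width
Step 2: AR = 191 / 27
AR = 7.1


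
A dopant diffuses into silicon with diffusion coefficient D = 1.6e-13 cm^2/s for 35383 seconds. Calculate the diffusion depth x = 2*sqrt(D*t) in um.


Step 1: Compute D*t = 1.6e-13 * 35383 = 5.66128e-09 cm^2
Step 2: sqrt(D*t) = 7.52415e-05 cm
Step 3: x = 2 * 7.52415e-05 cm = 1.50483e-04 cm
Step 4: Convert to um (1 cm = 1e4 um): x = 1.505 um


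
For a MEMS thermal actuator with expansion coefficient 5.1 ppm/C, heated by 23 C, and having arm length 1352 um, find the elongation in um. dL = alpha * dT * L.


Step 1: Convert CTE: alpha = 5.1 ppm/C = 5.1e-6 /C
Step 2: dL = 5.1e-6 * 23 * 1352
dL = 0.1586 um


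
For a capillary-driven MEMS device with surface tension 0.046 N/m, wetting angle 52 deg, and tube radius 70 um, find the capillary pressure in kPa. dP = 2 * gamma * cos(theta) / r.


Step 1: cos(52 deg) = 0.6157
Step 2: Convert r to m: r = 70e-6 m
Step 3: dP = 2 * 0.046 * 0.6157 / 70e-6 = 809.2 Pa
Step 4: Convert Pa to kPa (divide by 1000).
dP = 0.81 kPa


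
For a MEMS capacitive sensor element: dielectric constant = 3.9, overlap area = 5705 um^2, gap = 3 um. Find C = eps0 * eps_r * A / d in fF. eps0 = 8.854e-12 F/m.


Step 1: Convert area to m^2: A = 5705e-12 m^2
Step 2: Convert gap to m: d = 3e-6 m
Step 3: C = eps0 * eps_r * A / d
C = 8.854e-12 * 3.9 * 5705e-12 / 3e-6
Step 4: Convert to fF (multiply by 1e15).
C = 65.67 fF


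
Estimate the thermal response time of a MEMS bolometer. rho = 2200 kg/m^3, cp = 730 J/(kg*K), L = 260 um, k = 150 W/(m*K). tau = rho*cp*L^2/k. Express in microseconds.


Step 1: Convert L to m: L = 260e-6 m
Step 2: L^2 = (260e-6)^2 = 6.76e-08 m^2
Step 3: tau = 2200 * 730 * 6.76e-08 / 150 = 7.2377067e-04 s
Step 4: Convert to microseconds (multiply by 1e6).
tau = 723.771 us


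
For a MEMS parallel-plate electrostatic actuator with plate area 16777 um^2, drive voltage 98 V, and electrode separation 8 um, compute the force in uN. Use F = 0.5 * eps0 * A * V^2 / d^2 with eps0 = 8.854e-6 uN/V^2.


Step 1: Identify parameters.
eps0 = 8.854e-6 uN/V^2, A = 16777 um^2, V = 98 V, d = 8 um
Step 2: Compute V^2 = 98^2 = 9604
Step 3: Compute d^2 = 8^2 = 64
Step 4: F = 0.5 * 8.854e-6 * 16777 * 9604 / 64
F = 11.145 uN


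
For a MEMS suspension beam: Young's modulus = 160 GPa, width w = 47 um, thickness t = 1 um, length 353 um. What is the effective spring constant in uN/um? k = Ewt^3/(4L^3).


Step 1: Convert E to consistent units (1 GPa = 1000 uN/um^2).
E = 160 GPa = 160000 uN/um^2
Step 2: Compute t^3 = 1^3 = 1
Step 3: Compute L^3 = 353^3 = 43986977
Step 4: k = 160000 * 47 * 1 / (4 * 43986977)
k = 0.0427 uN/um


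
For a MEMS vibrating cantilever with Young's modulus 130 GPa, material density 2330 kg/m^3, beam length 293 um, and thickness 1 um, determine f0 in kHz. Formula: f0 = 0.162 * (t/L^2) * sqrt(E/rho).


Step 1: Convert units to SI.
t_SI = 1e-6 m, L_SI = 293e-6 m
Step 2: Calculate sqrt(E/rho).
sqrt(130e9 / 2330) = 7469.54 m/s
Step 3: Compute f0.
f0 = 0.162 * 1e-6 / (293e-6)^2 * 7469.54 = 14095.3 Hz = 14.1 kHz


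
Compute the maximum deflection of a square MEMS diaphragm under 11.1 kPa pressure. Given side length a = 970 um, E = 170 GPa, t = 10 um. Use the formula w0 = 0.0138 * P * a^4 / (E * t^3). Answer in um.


Step 1: Convert pressure to compatible units (E is in GPa, so P in GPa).
P = 11.1 kPa = 11.1e-6 GPa
Step 2: Compute numerator: 0.0138 * P * a^4.
a^4 = 970^4 = 885292810000
numerator = 0.0138 * 11.1e-6 * 885292810000 = 1.35609e+05
Step 3: Compute denominator: E * t^3 = 170 * 10^3 = 170000
Step 4: w0 = numerator / denominator = 1.35609e+05 / 170000 = 0.7977 um


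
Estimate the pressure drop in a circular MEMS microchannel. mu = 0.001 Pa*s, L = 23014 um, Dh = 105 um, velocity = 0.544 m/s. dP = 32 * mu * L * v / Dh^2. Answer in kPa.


Step 1: Convert to SI: L = 23014e-6 m, Dh = 105e-6 m
Step 2: dP = 32 * 0.001 * 23014e-6 * 0.544 / (105e-6)^2
Step 3: dP = 36338.11 Pa
Step 4: Convert to kPa: dP = 36.34 kPa


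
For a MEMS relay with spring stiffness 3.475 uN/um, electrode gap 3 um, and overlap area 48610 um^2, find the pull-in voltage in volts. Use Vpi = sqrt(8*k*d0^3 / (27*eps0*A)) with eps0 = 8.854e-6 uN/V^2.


Step 1: Compute numerator: 8 * k * d0^3 = 8 * 3.475 * 3^3 = 750.6
Step 2: Compute denominator: 27 * eps0 * A = 27 * 8.854e-6 * 48610 = 11.620609
Step 3: Vpi = sqrt(750.6 / 11.620609)
Vpi = 8.04 V


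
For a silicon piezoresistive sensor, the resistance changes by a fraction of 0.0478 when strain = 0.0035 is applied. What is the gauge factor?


Step 1: Identify values.
dR/R = 0.0478, strain = 0.0035
Step 2: GF = (dR/R) / strain = 0.0478 / 0.0035
GF = 13.7


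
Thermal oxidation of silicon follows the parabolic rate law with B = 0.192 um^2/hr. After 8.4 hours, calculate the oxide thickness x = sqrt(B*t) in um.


Step 1: Compute B*t = 0.192 * 8.4 = 1.6128
Step 2: x = sqrt(1.6128)
x = 1.27 um


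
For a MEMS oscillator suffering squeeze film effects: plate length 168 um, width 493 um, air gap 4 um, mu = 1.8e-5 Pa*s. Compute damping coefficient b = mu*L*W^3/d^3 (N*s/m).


Step 1: Convert to SI.
L = 168e-6 m, W = 493e-6 m, d = 4e-6 m
Step 2: W^3 = (493e-6)^3 = 1.20e-10 m^3
Step 3: d^3 = (4e-6)^3 = 6.40e-17 m^3
Step 4: b = 1.8e-5 * 168e-6 * 1.20e-10 / 6.40e-17
b = 5.66e-03 N*s/m


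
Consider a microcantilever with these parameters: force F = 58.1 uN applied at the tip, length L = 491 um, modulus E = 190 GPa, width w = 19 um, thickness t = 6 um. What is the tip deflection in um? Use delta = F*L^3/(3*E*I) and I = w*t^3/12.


Step 1: Calculate the second moment of area.
I = w * t^3 / 12 = 19 * 6^3 / 12 = 342.0 um^4
Step 2: Convert E to consistent units (1 GPa = 1000 uN/um^2).
E = 190 GPa = 190000 uN/um^2
Step 3: Calculate tip deflection.
delta = F * L^3 / (3 * E * I)
delta = 58.1 * 491^3 / (3 * 190000 * 342.0)
delta = 35.2793 um


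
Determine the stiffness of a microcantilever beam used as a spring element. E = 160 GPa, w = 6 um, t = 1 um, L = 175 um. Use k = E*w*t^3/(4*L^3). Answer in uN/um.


Step 1: Convert E to consistent units (1 GPa = 1000 uN/um^2).
E = 160 GPa = 160000 uN/um^2
Step 2: Compute t^3 = 1^3 = 1
Step 3: Compute L^3 = 175^3 = 5359375
Step 4: k = 160000 * 6 * 1 / (4 * 5359375)
k = 0.0448 uN/um


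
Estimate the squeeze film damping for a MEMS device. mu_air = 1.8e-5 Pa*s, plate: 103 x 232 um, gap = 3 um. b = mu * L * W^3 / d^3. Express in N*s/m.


Step 1: Convert to SI.
L = 103e-6 m, W = 232e-6 m, d = 3e-6 m
Step 2: W^3 = (232e-6)^3 = 1.25e-11 m^3
Step 3: d^3 = (3e-6)^3 = 2.70e-17 m^3
Step 4: b = 1.8e-5 * 103e-6 * 1.25e-11 / 2.70e-17
b = 8.57e-04 N*s/m


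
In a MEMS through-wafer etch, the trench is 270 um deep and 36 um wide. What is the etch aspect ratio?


Step 1: AR = depth / width
Step 2: AR = 270 / 36
AR = 7.5


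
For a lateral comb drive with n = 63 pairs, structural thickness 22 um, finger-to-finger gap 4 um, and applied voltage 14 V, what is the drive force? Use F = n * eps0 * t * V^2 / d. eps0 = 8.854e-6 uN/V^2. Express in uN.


Step 1: Parameters: n=63, eps0=8.854e-6 uN/V^2, t=22 um, V=14 V, d=4 um
Step 2: V^2 = 196
Step 3: F = 63 * 8.854e-6 * 22 * 196 / 4
F = 0.601 uN


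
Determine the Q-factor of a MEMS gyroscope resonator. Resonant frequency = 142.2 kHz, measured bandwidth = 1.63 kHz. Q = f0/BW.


Step 1: Q = f0 / bandwidth
Step 2: Q = 142.2 / 1.63
Q = 87.2


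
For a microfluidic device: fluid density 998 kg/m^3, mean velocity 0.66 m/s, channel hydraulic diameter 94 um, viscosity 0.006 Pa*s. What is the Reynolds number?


Step 1: Convert Dh to meters: Dh = 94e-6 m
Step 2: Re = rho * v * Dh / mu
Re = 998 * 0.66 * 94e-6 / 0.006
Re = 10.319


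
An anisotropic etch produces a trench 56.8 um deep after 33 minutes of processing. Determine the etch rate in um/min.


Step 1: Etch rate = depth / time
Step 2: rate = 56.8 / 33
rate = 1.721 um/min


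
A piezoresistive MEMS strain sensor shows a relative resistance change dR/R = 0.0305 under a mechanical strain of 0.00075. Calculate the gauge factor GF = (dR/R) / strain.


Step 1: Identify values.
dR/R = 0.0305, strain = 0.00075
Step 2: GF = (dR/R) / strain = 0.0305 / 0.00075
GF = 40.7


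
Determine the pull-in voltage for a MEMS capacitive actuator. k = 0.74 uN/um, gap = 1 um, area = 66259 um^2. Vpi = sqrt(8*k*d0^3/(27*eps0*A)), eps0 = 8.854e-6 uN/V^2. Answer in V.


Step 1: Compute numerator: 8 * k * d0^3 = 8 * 0.74 * 1^3 = 5.92
Step 2: Compute denominator: 27 * eps0 * A = 27 * 8.854e-6 * 66259 = 15.839744
Step 3: Vpi = sqrt(5.92 / 15.839744)
Vpi = 0.61 V


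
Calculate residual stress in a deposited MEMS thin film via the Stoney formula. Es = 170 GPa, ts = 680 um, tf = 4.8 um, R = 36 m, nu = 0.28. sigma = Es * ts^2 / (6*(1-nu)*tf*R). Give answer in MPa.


Step 1: Compute numerator: Es * ts^2 = 170 * 680^2 = 78608000 (GPa*um^2)
Step 2: Compute denominator (R in um): 6*(1-nu)*tf*R = 6*0.72*4.8*36e6 = 746496000.0 (um^2)
Step 3: sigma (GPa) = 78608000 / 746496000.0 = 1.05303e-01 GPa
Step 4: Convert to MPa (x1000): sigma = 105.3 MPa


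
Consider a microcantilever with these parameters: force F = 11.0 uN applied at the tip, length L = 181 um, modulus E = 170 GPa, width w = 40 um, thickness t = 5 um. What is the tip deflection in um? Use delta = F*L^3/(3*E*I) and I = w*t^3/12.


Step 1: Calculate the second moment of area.
I = w * t^3 / 12 = 40 * 5^3 / 12 = 416.6667 um^4
Step 2: Convert E to consistent units (1 GPa = 1000 uN/um^2).
E = 170 GPa = 170000 uN/um^2
Step 3: Calculate tip deflection.
delta = F * L^3 / (3 * E * I)
delta = 11.0 * 181^3 / (3 * 170000 * 416.6667)
delta = 0.307 um


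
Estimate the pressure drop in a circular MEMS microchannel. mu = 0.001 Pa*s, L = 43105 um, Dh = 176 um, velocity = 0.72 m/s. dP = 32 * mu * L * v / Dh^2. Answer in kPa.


Step 1: Convert to SI: L = 43105e-6 m, Dh = 176e-6 m
Step 2: dP = 32 * 0.001 * 43105e-6 * 0.72 / (176e-6)^2
Step 3: dP = 32061.57 Pa
Step 4: Convert to kPa: dP = 32.06 kPa


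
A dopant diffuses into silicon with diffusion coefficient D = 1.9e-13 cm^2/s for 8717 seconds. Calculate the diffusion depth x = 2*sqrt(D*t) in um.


Step 1: Compute D*t = 1.9e-13 * 8717 = 1.65623e-09 cm^2
Step 2: sqrt(D*t) = 4.0697e-05 cm
Step 3: x = 2 * 4.0697e-05 cm = 8.1394e-05 cm
Step 4: Convert to um (1 cm = 1e4 um): x = 0.814 um


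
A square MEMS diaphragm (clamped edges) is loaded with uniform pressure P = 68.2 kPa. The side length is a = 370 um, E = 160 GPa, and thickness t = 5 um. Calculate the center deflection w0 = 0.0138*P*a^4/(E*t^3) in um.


Step 1: Convert pressure to compatible units (E is in GPa, so P in GPa).
P = 68.2 kPa = 68.2e-6 GPa
Step 2: Compute numerator: 0.0138 * P * a^4.
a^4 = 370^4 = 18741610000
numerator = 0.0138 * 68.2e-6 * 18741610000 = 1.76389e+04
Step 3: Compute denominator: E * t^3 = 160 * 5^3 = 20000
Step 4: w0 = numerator / denominator = 1.76389e+04 / 20000 = 0.8819 um


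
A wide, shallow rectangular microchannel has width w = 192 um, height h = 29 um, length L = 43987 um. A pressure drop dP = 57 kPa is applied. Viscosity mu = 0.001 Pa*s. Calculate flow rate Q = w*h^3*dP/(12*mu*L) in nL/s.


Step 1: Convert all dimensions to SI (meters).
w = 192e-6 m, h = 29e-6 m, L = 43987e-6 m, dP = 57e3 Pa
Step 2: Q = w * h^3 * dP / (12 * mu * L)
Q = 192e-6 * (29e-6)^3 * 57e3 / (12 * 0.001 * 43987e-6) = 5.0566686e-10 m^3/s
Step 3: Convert Q from m^3/s to nL/s (1 m^3 = 1e12 nL, so multiply by 1e12).
Q = 505.667 nL/s


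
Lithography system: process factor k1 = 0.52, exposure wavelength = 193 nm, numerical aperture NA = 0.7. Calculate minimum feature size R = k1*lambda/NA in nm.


Step 1: Identify values: k1 = 0.52, lambda = 193 nm, NA = 0.7
Step 2: R = k1 * lambda / NA
R = 0.52 * 193 / 0.7
R = 143.4 nm


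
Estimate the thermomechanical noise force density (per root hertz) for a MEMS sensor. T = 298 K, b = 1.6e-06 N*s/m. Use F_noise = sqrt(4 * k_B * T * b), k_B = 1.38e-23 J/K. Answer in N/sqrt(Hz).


Step 1: Compute 4 * k_B * T * b
= 4 * 1.38e-23 * 298 * 1.6e-06
= 2.6319e-26 N^2/Hz
Step 2: F_noise = sqrt(2.6319e-26)
F_noise = 1.62e-13 N/sqrt(Hz)


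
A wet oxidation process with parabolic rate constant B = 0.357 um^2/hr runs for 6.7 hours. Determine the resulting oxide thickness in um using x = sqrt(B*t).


Step 1: Compute B*t = 0.357 * 6.7 = 2.3919
Step 2: x = sqrt(2.3919)
x = 1.547 um


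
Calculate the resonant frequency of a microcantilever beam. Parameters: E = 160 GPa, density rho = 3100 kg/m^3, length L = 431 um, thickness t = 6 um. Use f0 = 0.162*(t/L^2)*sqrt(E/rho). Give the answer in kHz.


Step 1: Convert units to SI.
t_SI = 6e-6 m, L_SI = 431e-6 m
Step 2: Calculate sqrt(E/rho).
sqrt(160e9 / 3100) = 7184.21 m/s
Step 3: Compute f0.
f0 = 0.162 * 6e-6 / (431e-6)^2 * 7184.21 = 37591.6 Hz = 37.59 kHz


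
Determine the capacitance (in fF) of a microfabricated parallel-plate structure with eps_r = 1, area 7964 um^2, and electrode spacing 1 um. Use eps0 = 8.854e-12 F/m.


Step 1: Convert area to m^2: A = 7964e-12 m^2
Step 2: Convert gap to m: d = 1e-6 m
Step 3: C = eps0 * eps_r * A / d
C = 8.854e-12 * 1 * 7964e-12 / 1e-6
Step 4: Convert to fF (multiply by 1e15).
C = 70.51 fF


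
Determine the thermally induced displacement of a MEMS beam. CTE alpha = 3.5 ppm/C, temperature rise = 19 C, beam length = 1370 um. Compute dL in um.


Step 1: Convert CTE: alpha = 3.5 ppm/C = 3.5e-6 /C
Step 2: dL = 3.5e-6 * 19 * 1370
dL = 0.0911 um


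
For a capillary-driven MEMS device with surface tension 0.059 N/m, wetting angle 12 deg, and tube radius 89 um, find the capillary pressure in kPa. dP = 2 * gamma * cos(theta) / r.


Step 1: cos(12 deg) = 0.9781
Step 2: Convert r to m: r = 89e-6 m
Step 3: dP = 2 * 0.059 * 0.9781 / 89e-6 = 1296.8 Pa
Step 4: Convert Pa to kPa (divide by 1000).
dP = 1.3 kPa


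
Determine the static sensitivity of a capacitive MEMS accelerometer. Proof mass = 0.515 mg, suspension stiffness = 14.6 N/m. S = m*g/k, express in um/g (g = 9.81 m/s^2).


Step 1: Convert mass: m = 0.515 mg = 5.15e-07 kg
Step 2: S = m * g / k = 5.15e-07 * 9.81 / 14.6
Step 3: S = 3.46e-07 m/g
Step 4: Convert to um/g: S = 0.346 um/g


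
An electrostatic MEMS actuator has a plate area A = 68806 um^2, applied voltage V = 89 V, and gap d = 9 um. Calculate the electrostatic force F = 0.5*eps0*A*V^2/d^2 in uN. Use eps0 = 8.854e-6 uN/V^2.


Step 1: Identify parameters.
eps0 = 8.854e-6 uN/V^2, A = 68806 um^2, V = 89 V, d = 9 um
Step 2: Compute V^2 = 89^2 = 7921
Step 3: Compute d^2 = 9^2 = 81
Step 4: F = 0.5 * 8.854e-6 * 68806 * 7921 / 81
F = 29.787 uN


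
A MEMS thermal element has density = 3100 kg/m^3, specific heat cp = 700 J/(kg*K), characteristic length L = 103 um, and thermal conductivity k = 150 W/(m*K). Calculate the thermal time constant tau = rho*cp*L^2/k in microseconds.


Step 1: Convert L to m: L = 103e-6 m
Step 2: L^2 = (103e-6)^2 = 1.0609e-08 m^2
Step 3: tau = 3100 * 700 * 1.0609e-08 / 150 = 1.5347687e-04 s
Step 4: Convert to microseconds (multiply by 1e6).
tau = 153.477 us


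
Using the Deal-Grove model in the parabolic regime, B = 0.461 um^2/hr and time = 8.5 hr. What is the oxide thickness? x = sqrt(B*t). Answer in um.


Step 1: Compute B*t = 0.461 * 8.5 = 3.9185
Step 2: x = sqrt(3.9185)
x = 1.98 um


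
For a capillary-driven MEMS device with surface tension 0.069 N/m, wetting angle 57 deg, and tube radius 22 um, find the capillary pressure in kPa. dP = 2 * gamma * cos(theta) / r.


Step 1: cos(57 deg) = 0.5446
Step 2: Convert r to m: r = 22e-6 m
Step 3: dP = 2 * 0.069 * 0.5446 / 22e-6 = 3416.1 Pa
Step 4: Convert Pa to kPa (divide by 1000).
dP = 3.42 kPa


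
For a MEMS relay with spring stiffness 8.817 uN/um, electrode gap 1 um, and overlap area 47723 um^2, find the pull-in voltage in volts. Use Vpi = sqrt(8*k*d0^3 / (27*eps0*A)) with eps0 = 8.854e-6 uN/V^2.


Step 1: Compute numerator: 8 * k * d0^3 = 8 * 8.817 * 1^3 = 70.536
Step 2: Compute denominator: 27 * eps0 * A = 27 * 8.854e-6 * 47723 = 11.408565
Step 3: Vpi = sqrt(70.536 / 11.408565)
Vpi = 2.49 V


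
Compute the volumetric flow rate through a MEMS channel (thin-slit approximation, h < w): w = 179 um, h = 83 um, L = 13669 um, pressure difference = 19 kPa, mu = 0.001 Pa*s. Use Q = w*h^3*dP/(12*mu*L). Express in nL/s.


Step 1: Convert all dimensions to SI (meters).
w = 179e-6 m, h = 83e-6 m, L = 13669e-6 m, dP = 19e3 Pa
Step 2: Q = w * h^3 * dP / (12 * mu * L)
Q = 179e-6 * (83e-6)^3 * 19e3 / (12 * 0.001 * 13669e-6) = 1.185558311e-08 m^3/s
Step 3: Convert Q from m^3/s to nL/s (1 m^3 = 1e12 nL, so multiply by 1e12).
Q = 11855.583 nL/s


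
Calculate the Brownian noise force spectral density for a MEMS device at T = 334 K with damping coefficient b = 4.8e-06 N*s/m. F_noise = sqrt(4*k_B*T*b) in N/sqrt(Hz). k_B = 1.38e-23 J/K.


Step 1: Compute 4 * k_B * T * b
= 4 * 1.38e-23 * 334 * 4.8e-06
= 8.8497e-26 N^2/Hz
Step 2: F_noise = sqrt(8.8497e-26)
F_noise = 2.97e-13 N/sqrt(Hz)


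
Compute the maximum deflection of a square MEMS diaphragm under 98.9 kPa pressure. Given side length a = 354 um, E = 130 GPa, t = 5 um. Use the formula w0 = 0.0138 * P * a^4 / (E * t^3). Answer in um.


Step 1: Convert pressure to compatible units (E is in GPa, so P in GPa).
P = 98.9 kPa = 98.9e-6 GPa
Step 2: Compute numerator: 0.0138 * P * a^4.
a^4 = 354^4 = 15704099856
numerator = 0.0138 * 98.9e-6 * 15704099856 = 2.14333e+04
Step 3: Compute denominator: E * t^3 = 130 * 5^3 = 16250
Step 4: w0 = numerator / denominator = 2.14333e+04 / 16250 = 1.319 um


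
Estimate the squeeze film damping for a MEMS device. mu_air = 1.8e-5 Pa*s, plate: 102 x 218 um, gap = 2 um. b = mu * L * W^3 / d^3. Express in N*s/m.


Step 1: Convert to SI.
L = 102e-6 m, W = 218e-6 m, d = 2e-6 m
Step 2: W^3 = (218e-6)^3 = 1.04e-11 m^3
Step 3: d^3 = (2e-6)^3 = 8.00e-18 m^3
Step 4: b = 1.8e-5 * 102e-6 * 1.04e-11 / 8.00e-18
b = 2.38e-03 N*s/m


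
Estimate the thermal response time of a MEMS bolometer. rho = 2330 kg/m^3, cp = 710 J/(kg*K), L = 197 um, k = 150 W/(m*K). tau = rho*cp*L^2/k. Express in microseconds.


Step 1: Convert L to m: L = 197e-6 m
Step 2: L^2 = (197e-6)^2 = 3.8809e-08 m^2
Step 3: tau = 2330 * 710 * 3.8809e-08 / 150 = 4.2801152e-04 s
Step 4: Convert to microseconds (multiply by 1e6).
tau = 428.012 us


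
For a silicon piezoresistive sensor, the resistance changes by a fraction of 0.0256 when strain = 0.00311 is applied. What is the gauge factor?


Step 1: Identify values.
dR/R = 0.0256, strain = 0.00311
Step 2: GF = (dR/R) / strain = 0.0256 / 0.00311
GF = 8.2


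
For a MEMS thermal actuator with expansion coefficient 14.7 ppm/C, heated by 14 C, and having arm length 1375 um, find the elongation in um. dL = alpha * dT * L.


Step 1: Convert CTE: alpha = 14.7 ppm/C = 14.7e-6 /C
Step 2: dL = 14.7e-6 * 14 * 1375
dL = 0.283 um


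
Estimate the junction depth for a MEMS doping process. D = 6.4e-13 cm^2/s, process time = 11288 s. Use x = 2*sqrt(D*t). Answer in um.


Step 1: Compute D*t = 6.4e-13 * 11288 = 7.22432e-09 cm^2
Step 2: sqrt(D*t) = 8.5e-05 cm
Step 3: x = 2 * 8.5e-05 cm = 1.7e-04 cm
Step 4: Convert to um (1 cm = 1e4 um): x = 1.7 um
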